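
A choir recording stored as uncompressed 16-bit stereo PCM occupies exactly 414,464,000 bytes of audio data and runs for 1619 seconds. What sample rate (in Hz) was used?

64,000 Hz

Bytes = sample_rate × seconds × bytes_per_sample × channels.
sample_rate = 414,464,000 / (1,619 × 2 × 2) = 414,464,000 / 6,476 = 64,000 Hz.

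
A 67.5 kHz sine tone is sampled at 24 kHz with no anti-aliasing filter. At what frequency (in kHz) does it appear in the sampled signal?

4.5 kHz

Nyquist = 24,000/2 = 12,000 Hz; 67,500 Hz exceeds it.
Alias = |67,500 − 3×24,000| = |67,500 − 72,000| = 4,500 Hz = 4.5 kHz.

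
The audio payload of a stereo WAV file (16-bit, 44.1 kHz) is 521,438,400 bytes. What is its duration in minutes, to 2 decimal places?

49.27 minutes

Byte rate = 44,100 × 2 × 2 = 176,400 bytes/s.
Duration = 521,438,400 / 176,400 = 2,956 s.
2,956 s / 60 = 49.27 minutes.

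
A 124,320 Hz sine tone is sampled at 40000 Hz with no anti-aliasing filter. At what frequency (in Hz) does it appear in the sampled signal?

Nyquist = 40,000/2 = 20,000 Hz; 124,320 Hz exceeds it.
Alias = |124,320 − 3×40,000| = |124,320 − 120,000| = 4,320 Hz.

4,320 Hz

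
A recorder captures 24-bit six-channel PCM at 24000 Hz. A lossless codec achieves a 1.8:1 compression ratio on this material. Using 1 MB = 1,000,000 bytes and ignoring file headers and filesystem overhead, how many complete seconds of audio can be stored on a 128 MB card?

Uncompressed byte rate = 24,000 × 3 × 6 = 432,000 bytes/s.
After 1.8:1 compression, effective rate ≈ 240000 bytes/s.
Capacity = 128 × 1,000,000 = 128,000,000 bytes.
128,000,000 / effective rate ≈ 533.33 s → 533 seconds.

533 seconds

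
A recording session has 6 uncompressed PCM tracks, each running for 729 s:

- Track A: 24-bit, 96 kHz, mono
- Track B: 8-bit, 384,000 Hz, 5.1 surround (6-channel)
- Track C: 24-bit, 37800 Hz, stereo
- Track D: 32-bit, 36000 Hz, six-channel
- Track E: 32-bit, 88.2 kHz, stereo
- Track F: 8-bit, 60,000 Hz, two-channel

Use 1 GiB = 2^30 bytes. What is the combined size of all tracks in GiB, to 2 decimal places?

3.06 GiB

Track A: 96,000 × 729 × 3 × 1 = 209,952,000 bytes.
Track B: 384,000 × 729 × 1 × 6 = 1,679,616,000 bytes.
Track C: 37,800 × 729 × 3 × 2 = 165,337,200 bytes.
Track D: 36,000 × 729 × 4 × 6 = 629,856,000 bytes.
Track E: 88,200 × 729 × 4 × 2 = 514,382,400 bytes.
Track F: 60,000 × 729 × 1 × 2 = 87,480,000 bytes.
Total = 3,286,623,600 bytes = 3.06 GiB.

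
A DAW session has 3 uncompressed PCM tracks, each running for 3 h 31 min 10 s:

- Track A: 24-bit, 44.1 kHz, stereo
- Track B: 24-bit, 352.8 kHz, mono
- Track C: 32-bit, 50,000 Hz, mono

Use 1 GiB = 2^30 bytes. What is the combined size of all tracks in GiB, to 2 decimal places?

3 h 31 min 10 s = 12,670 s.
Track A: 44,100 × 12,670 × 3 × 2 = 3,352,482,000 bytes.
Track B: 352,800 × 12,670 × 3 × 1 = 13,409,928,000 bytes.
Track C: 50,000 × 12,670 × 4 × 1 = 2,534,000,000 bytes.
Total = 19,296,410,000 bytes = 17.97 GiB.

17.97 GiB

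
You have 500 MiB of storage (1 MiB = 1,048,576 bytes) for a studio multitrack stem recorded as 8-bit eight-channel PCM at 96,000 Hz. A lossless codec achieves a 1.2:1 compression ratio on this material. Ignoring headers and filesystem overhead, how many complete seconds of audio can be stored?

819 seconds

Uncompressed byte rate = 96,000 × 1 × 8 = 768,000 bytes/s.
After 1.2:1 compression, effective rate ≈ 640000 bytes/s.
Capacity = 500 × 1,048,576 = 524,288,000 bytes.
524,288,000 / effective rate ≈ 819.2 s → 819 seconds.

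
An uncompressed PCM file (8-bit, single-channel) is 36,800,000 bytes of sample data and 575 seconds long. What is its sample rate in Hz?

64,000 Hz

Bytes = sample_rate × seconds × bytes_per_sample × channels.
sample_rate = 36,800,000 / (575 × 1 × 1) = 36,800,000 / 575 = 64,000 Hz.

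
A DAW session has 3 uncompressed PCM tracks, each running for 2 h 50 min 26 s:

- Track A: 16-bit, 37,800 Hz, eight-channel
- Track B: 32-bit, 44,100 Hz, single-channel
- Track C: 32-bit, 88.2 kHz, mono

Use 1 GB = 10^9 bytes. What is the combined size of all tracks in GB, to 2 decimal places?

11.60 GB

2 h 50 min 26 s = 10,226 s.
Track A: 37,800 × 10,226 × 2 × 8 = 6,184,684,800 bytes.
Track B: 44,100 × 10,226 × 4 × 1 = 1,803,866,400 bytes.
Track C: 88,200 × 10,226 × 4 × 1 = 3,607,732,800 bytes.
Total = 11,596,284,000 bytes = 11.60 GB.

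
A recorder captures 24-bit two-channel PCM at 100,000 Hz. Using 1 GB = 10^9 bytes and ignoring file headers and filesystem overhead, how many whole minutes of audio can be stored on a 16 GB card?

Uncompressed byte rate = 100,000 × 3 × 2 = 600,000 bytes/s.
Capacity = 16 × 1,000,000,000 = 16,000,000,000 bytes.
16,000,000,000 / 600,000 ≈ 26666.67 s → 444 minutes.

444 minutes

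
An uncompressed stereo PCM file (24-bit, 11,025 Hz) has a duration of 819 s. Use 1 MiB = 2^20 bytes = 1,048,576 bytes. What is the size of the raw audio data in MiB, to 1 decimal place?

Bytes = 11,025 samples/s × 819 s × 3 bytes/sample × 2 ch = 54,176,850 bytes.
54,176,850 / 1,048,576 = 51.7 MiB.

51.7 MiB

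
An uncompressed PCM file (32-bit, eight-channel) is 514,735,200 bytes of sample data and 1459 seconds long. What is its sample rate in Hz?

11,025 Hz

Bytes = sample_rate × seconds × bytes_per_sample × channels.
sample_rate = 514,735,200 / (1,459 × 4 × 8) = 514,735,200 / 46,688 = 11,025 Hz.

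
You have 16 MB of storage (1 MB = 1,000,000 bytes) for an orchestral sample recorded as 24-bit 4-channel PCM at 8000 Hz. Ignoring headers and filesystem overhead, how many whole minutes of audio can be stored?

2 minutes

Uncompressed byte rate = 8,000 × 3 × 4 = 96,000 bytes/s.
Capacity = 16 × 1,000,000 = 16,000,000 bytes.
16,000,000 / 96,000 ≈ 166.67 s → 2 minutes.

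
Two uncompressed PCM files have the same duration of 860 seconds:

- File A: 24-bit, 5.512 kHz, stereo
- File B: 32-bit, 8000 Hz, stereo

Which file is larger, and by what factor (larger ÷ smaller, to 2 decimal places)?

File B, by a factor of 1.94

File A: 5,512 × 3 × 2 = 33,072 bytes/s.
File B: 8,000 × 4 × 2 = 64,000 bytes/s.
File B is larger; ratio = 55,040,000 / 28,441,920 = 1.94.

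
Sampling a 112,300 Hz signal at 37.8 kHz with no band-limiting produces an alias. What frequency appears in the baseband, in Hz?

Nyquist = 37,800/2 = 18,900 Hz; 112,300 Hz exceeds it.
Alias = |112,300 − 3×37,800| = |112,300 − 113,400| = 1,100 Hz.

1,100 Hz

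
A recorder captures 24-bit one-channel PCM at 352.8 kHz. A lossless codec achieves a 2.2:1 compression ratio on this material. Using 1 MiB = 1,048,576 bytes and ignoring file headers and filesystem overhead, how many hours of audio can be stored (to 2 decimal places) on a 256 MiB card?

Uncompressed byte rate = 352,800 × 3 × 1 = 1,058,400 bytes/s.
After 2.2:1 compression, effective rate ≈ 481090.91 bytes/s.
Capacity = 256 × 1,048,576 = 268,435,456 bytes.
268,435,456 / effective rate ≈ 557.97 s → 0.15 hours.

0.15 hours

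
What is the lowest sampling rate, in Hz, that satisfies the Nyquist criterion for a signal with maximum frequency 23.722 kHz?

Minimum sample rate = 2 × 23,722 Hz = 47,444 Hz.

47,444 Hz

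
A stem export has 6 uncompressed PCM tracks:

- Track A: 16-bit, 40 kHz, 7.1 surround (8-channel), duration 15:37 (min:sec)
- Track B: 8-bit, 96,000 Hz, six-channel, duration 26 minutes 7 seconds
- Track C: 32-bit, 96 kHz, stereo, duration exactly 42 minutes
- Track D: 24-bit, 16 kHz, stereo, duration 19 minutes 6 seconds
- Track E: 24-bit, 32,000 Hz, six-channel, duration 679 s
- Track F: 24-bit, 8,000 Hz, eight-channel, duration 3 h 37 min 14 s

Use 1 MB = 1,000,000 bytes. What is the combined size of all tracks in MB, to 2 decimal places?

Track A: 15:37 (min:sec) = 937 s; 40,000 × 937 × 2 × 8 = 599,680,000 bytes.
Track B: 26 minutes 7 seconds = 1,567 s; 96,000 × 1,567 × 1 × 6 = 902,592,000 bytes.
Track C: exactly 42 minutes = 2,520 s; 96,000 × 2,520 × 4 × 2 = 1,935,360,000 bytes.
Track D: 19 minutes 6 seconds = 1,146 s; 16,000 × 1,146 × 3 × 2 = 110,016,000 bytes.
Track E: 32,000 × 679 × 3 × 6 = 391,104,000 bytes.
Track F: 3 h 37 min 14 s = 13,034 s; 8,000 × 13,034 × 3 × 8 = 2,502,528,000 bytes.
Total = 6,441,280,000 bytes = 6441.28 MB.

6441.28 MB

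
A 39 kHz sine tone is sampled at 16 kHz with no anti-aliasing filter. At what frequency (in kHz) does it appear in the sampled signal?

7 kHz

Nyquist = 16,000/2 = 8,000 Hz; 39,000 Hz exceeds it.
Alias = |39,000 − 2×16,000| = |39,000 − 32,000| = 7,000 Hz = 7 kHz.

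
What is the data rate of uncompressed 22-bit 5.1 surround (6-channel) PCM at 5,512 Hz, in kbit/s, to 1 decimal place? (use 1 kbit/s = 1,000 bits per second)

Bit rate = 5,512 × 22 × 6 = 727,584 bits/s.
= 727.6 kbit/s.

727.6 kbit/s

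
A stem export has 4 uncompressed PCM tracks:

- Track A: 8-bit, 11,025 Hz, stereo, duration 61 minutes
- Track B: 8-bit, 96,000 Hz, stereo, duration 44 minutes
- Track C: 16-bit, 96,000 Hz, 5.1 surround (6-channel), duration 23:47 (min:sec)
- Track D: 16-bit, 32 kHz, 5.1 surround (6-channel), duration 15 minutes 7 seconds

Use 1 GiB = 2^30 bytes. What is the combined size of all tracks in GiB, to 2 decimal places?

2.40 GiB

Track A: 61 minutes = 3,660 s; 11,025 × 3,660 × 1 × 2 = 80,703,000 bytes.
Track B: 44 minutes = 2,640 s; 96,000 × 2,640 × 1 × 2 = 506,880,000 bytes.
Track C: 23:47 (min:sec) = 1,427 s; 96,000 × 1,427 × 2 × 6 = 1,643,904,000 bytes.
Track D: 15 minutes 7 seconds = 907 s; 32,000 × 907 × 2 × 6 = 348,288,000 bytes.
Total = 2,579,775,000 bytes = 2.40 GiB.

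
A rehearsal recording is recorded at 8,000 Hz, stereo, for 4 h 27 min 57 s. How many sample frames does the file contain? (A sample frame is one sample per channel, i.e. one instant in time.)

4 h 27 min 57 s = 16,077 s.
8,000 samples/s × 16,077 s = 128,616,000 frames.

128,616,000 sample frames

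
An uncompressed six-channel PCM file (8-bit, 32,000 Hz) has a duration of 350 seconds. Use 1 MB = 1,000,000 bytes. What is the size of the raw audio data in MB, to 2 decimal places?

Bytes = 32,000 samples/s × 350 s × 1 bytes/sample × 6 ch = 67,200,000 bytes.
67,200,000 / 1,000,000 = 67.20 MB.

67.20 MB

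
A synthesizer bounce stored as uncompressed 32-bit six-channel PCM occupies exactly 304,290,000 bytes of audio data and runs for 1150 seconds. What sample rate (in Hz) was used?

Bytes = sample_rate × seconds × bytes_per_sample × channels.
sample_rate = 304,290,000 / (1,150 × 4 × 6) = 304,290,000 / 27,600 = 11,025 Hz.

11,025 Hz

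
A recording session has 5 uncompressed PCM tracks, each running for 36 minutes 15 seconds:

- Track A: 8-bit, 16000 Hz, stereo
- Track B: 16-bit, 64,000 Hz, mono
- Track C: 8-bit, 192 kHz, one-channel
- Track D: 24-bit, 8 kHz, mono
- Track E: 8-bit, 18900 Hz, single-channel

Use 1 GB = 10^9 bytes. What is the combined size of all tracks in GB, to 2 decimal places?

0.86 GB

36 minutes 15 seconds = 2,175 s.
Track A: 16,000 × 2,175 × 1 × 2 = 69,600,000 bytes.
Track B: 64,000 × 2,175 × 2 × 1 = 278,400,000 bytes.
Track C: 192,000 × 2,175 × 1 × 1 = 417,600,000 bytes.
Track D: 8,000 × 2,175 × 3 × 1 = 52,200,000 bytes.
Track E: 18,900 × 2,175 × 1 × 1 = 41,107,500 bytes.
Total = 858,907,500 bytes = 0.86 GB.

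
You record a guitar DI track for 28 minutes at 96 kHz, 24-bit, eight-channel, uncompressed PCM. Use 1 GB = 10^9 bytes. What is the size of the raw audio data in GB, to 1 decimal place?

3.9 GB

Duration = 28 minutes = 1,680 s.
Bytes = 96,000 samples/s × 1,680 s × 3 bytes/sample × 8 ch = 3,870,720,000 bytes.
3,870,720,000 / 1,000,000,000 = 3.9 GB.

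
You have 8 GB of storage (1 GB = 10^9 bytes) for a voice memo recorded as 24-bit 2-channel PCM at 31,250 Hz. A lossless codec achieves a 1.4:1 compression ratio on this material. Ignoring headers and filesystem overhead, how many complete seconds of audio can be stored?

Uncompressed byte rate = 31,250 × 3 × 2 = 187,500 bytes/s.
After 1.4:1 compression, effective rate ≈ 133928.57 bytes/s.
Capacity = 8 × 1,000,000,000 = 8,000,000,000 bytes.
8,000,000,000 / effective rate ≈ 59733.33 s → 59,733 seconds.

59,733 seconds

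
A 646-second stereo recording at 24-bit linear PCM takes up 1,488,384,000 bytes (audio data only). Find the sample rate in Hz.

Bytes = sample_rate × seconds × bytes_per_sample × channels.
sample_rate = 1,488,384,000 / (646 × 3 × 2) = 1,488,384,000 / 3,876 = 384,000 Hz.

384,000 Hz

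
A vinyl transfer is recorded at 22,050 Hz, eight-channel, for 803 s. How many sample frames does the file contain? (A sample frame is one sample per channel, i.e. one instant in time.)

22,050 samples/s × 803 s = 17,706,150 frames.

17,706,150 sample frames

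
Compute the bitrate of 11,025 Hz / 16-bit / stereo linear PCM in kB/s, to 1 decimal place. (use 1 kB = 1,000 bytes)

44.1 kB/s

Bit rate = 11,025 × 16 × 2 = 352,800 bits/s.
352,800 / 8 = 44,100 B/s = 44.1 kB/s.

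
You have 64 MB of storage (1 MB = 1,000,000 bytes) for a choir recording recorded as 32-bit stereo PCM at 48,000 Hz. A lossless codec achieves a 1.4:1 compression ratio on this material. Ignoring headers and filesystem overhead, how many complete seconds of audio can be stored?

233 seconds

Uncompressed byte rate = 48,000 × 4 × 2 = 384,000 bytes/s.
After 1.4:1 compression, effective rate ≈ 274285.71 bytes/s.
Capacity = 64 × 1,000,000 = 64,000,000 bytes.
64,000,000 / effective rate ≈ 233.33 s → 233 seconds.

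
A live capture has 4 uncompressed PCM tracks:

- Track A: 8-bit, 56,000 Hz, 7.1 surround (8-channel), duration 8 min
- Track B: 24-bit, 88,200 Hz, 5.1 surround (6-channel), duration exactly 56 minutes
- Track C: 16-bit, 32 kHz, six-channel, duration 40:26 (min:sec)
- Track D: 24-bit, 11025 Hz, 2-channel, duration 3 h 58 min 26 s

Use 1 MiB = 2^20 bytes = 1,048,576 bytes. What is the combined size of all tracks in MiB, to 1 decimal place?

7083.2 MiB

Track A: 8 min = 480 s; 56,000 × 480 × 1 × 8 = 215,040,000 bytes.
Track B: exactly 56 minutes = 3,360 s; 88,200 × 3,360 × 3 × 6 = 5,334,336,000 bytes.
Track C: 40:26 (min:sec) = 2,426 s; 32,000 × 2,426 × 2 × 6 = 931,584,000 bytes.
Track D: 3 h 58 min 26 s = 14,306 s; 11,025 × 14,306 × 3 × 2 = 946,341,900 bytes.
Total = 7,427,301,900 bytes = 7083.2 MiB.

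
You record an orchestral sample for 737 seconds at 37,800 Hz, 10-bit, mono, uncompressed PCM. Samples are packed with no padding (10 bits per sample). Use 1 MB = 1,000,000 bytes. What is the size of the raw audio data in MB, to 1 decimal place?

Bits = 37,800 × 737 × 10 × 1 = 278,586,000 bits = 34,823,250 bytes.
34,823,250 / 1,000,000 = 34.8 MB.

34.8 MB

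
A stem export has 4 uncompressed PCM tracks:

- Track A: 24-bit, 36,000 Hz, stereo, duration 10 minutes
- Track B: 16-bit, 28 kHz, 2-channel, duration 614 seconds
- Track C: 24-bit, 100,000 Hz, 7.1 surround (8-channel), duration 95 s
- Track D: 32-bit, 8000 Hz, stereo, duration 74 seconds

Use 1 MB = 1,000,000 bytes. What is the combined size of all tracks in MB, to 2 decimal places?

Track A: 10 minutes = 600 s; 36,000 × 600 × 3 × 2 = 129,600,000 bytes.
Track B: 28,000 × 614 × 2 × 2 = 68,768,000 bytes.
Track C: 100,000 × 95 × 3 × 8 = 228,000,000 bytes.
Track D: 8,000 × 74 × 4 × 2 = 4,736,000 bytes.
Total = 431,104,000 bytes = 431.10 MB.

431.10 MB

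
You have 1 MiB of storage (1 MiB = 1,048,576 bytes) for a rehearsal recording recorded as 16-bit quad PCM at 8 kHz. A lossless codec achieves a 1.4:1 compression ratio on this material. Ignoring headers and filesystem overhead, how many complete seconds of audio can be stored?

Uncompressed byte rate = 8,000 × 2 × 4 = 64,000 bytes/s.
After 1.4:1 compression, effective rate ≈ 45714.29 bytes/s.
Capacity = 1 × 1,048,576 = 1,048,576 bytes.
1,048,576 / effective rate ≈ 22.94 s → 22 seconds.

22 seconds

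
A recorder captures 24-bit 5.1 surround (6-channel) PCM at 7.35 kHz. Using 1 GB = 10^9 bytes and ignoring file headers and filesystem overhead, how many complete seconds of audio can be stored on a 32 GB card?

Uncompressed byte rate = 7,350 × 3 × 6 = 132,300 bytes/s.
Capacity = 32 × 1,000,000,000 = 32,000,000,000 bytes.
32,000,000,000 / 132,300 ≈ 241874.53 s → 241,874 seconds.

241,874 seconds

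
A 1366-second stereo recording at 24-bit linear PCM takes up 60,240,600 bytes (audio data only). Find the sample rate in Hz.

7,350 Hz

Bytes = sample_rate × seconds × bytes_per_sample × channels.
sample_rate = 60,240,600 / (1,366 × 3 × 2) = 60,240,600 / 8,196 = 7,350 Hz.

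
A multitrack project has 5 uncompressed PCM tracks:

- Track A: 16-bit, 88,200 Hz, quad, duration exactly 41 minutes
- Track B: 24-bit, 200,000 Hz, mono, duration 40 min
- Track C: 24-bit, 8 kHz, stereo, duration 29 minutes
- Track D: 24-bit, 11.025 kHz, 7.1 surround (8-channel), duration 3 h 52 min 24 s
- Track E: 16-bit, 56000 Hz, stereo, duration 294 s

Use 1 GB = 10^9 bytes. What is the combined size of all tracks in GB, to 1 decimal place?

7.0 GB

Track A: exactly 41 minutes = 2,460 s; 88,200 × 2,460 × 2 × 4 = 1,735,776,000 bytes.
Track B: 40 min = 2,400 s; 200,000 × 2,400 × 3 × 1 = 1,440,000,000 bytes.
Track C: 29 minutes = 1,740 s; 8,000 × 1,740 × 3 × 2 = 83,520,000 bytes.
Track D: 3 h 52 min 24 s = 13,944 s; 11,025 × 13,944 × 3 × 8 = 3,689,582,400 bytes.
Track E: 56,000 × 294 × 2 × 2 = 65,856,000 bytes.
Total = 7,014,734,400 bytes = 7.0 GB.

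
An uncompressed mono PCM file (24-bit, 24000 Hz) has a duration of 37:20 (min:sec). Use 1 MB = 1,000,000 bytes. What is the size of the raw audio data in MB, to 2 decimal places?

Duration = 37:20 (min:sec) = 2,240 s.
Bytes = 24,000 samples/s × 2,240 s × 3 bytes/sample × 1 ch = 161,280,000 bytes.
161,280,000 / 1,000,000 = 161.28 MB.

161.28 MB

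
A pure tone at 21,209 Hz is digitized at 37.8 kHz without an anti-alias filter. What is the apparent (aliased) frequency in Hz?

Nyquist = 37,800/2 = 18,900 Hz; 21,209 Hz exceeds it.
Alias = |21,209 − 1×37,800| = |21,209 − 37,800| = 16,591 Hz.

16,591 Hz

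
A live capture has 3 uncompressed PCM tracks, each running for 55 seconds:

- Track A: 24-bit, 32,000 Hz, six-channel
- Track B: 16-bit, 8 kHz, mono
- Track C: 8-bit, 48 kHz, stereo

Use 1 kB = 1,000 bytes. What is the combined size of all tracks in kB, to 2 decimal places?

37840.00 kB

Track A: 32,000 × 55 × 3 × 6 = 31,680,000 bytes.
Track B: 8,000 × 55 × 2 × 1 = 880,000 bytes.
Track C: 48,000 × 55 × 1 × 2 = 5,280,000 bytes.
Total = 37,840,000 bytes = 37840.00 kB.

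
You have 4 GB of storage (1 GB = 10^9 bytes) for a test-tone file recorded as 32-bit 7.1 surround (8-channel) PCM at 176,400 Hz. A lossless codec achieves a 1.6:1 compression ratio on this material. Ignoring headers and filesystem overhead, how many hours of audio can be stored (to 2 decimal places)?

Uncompressed byte rate = 176,400 × 4 × 8 = 5,644,800 bytes/s.
After 1.6:1 compression, effective rate ≈ 3528000 bytes/s.
Capacity = 4 × 1,000,000,000 = 4,000,000,000 bytes.
4,000,000,000 / effective rate ≈ 1133.79 s → 0.31 hours.

0.31 hours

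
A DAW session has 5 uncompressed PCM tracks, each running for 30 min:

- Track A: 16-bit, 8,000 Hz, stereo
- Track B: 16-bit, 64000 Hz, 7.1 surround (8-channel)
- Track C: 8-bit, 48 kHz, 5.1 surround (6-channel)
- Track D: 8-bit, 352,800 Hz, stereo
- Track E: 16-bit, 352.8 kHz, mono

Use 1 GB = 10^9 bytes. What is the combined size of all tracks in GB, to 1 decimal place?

5.0 GB

30 min = 1,800 s.
Track A: 8,000 × 1,800 × 2 × 2 = 57,600,000 bytes.
Track B: 64,000 × 1,800 × 2 × 8 = 1,843,200,000 bytes.
Track C: 48,000 × 1,800 × 1 × 6 = 518,400,000 bytes.
Track D: 352,800 × 1,800 × 1 × 2 = 1,270,080,000 bytes.
Track E: 352,800 × 1,800 × 2 × 1 = 1,270,080,000 bytes.
Total = 4,959,360,000 bytes = 5.0 GB.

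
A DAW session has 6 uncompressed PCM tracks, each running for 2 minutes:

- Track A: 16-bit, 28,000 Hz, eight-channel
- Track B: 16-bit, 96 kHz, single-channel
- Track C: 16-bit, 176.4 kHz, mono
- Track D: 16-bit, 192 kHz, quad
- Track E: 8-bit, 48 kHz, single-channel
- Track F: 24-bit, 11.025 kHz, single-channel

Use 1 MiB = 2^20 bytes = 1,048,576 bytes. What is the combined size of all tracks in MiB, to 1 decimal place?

298.7 MiB

2 minutes = 120 s.
Track A: 28,000 × 120 × 2 × 8 = 53,760,000 bytes.
Track B: 96,000 × 120 × 2 × 1 = 23,040,000 bytes.
Track C: 176,400 × 120 × 2 × 1 = 42,336,000 bytes.
Track D: 192,000 × 120 × 2 × 4 = 184,320,000 bytes.
Track E: 48,000 × 120 × 1 × 1 = 5,760,000 bytes.
Track F: 11,025 × 120 × 3 × 1 = 3,969,000 bytes.
Total = 313,185,000 bytes = 298.7 MiB.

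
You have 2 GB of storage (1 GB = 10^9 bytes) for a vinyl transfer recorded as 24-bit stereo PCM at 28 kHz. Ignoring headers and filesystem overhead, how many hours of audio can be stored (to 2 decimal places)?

3.31 hours

Uncompressed byte rate = 28,000 × 3 × 2 = 168,000 bytes/s.
Capacity = 2 × 1,000,000,000 = 2,000,000,000 bytes.
2,000,000,000 / 168,000 ≈ 11904.76 s → 3.31 hours.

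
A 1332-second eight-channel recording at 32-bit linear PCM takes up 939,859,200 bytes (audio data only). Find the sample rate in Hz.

22,050 Hz

Bytes = sample_rate × seconds × bytes_per_sample × channels.
sample_rate = 939,859,200 / (1,332 × 4 × 8) = 939,859,200 / 42,624 = 22,050 Hz.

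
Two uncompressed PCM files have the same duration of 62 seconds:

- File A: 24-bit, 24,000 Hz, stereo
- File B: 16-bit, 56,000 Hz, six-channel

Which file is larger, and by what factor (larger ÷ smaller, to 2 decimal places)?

File B, by a factor of 4.67

File A: 24,000 × 3 × 2 = 144,000 bytes/s.
File B: 56,000 × 2 × 6 = 672,000 bytes/s.
File B is larger; ratio = 41,664,000 / 8,928,000 = 4.67.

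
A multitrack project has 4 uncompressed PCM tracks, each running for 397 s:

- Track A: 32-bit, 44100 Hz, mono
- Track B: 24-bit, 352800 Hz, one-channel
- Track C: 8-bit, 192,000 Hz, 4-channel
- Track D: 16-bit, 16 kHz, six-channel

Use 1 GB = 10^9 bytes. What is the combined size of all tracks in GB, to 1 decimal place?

Track A: 44,100 × 397 × 4 × 1 = 70,030,800 bytes.
Track B: 352,800 × 397 × 3 × 1 = 420,184,800 bytes.
Track C: 192,000 × 397 × 1 × 4 = 304,896,000 bytes.
Track D: 16,000 × 397 × 2 × 6 = 76,224,000 bytes.
Total = 871,335,600 bytes = 0.9 GB.

0.9 GB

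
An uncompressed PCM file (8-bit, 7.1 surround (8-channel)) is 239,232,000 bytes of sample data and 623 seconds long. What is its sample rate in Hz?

48,000 Hz

Bytes = sample_rate × seconds × bytes_per_sample × channels.
sample_rate = 239,232,000 / (623 × 1 × 8) = 239,232,000 / 4,984 = 48,000 Hz.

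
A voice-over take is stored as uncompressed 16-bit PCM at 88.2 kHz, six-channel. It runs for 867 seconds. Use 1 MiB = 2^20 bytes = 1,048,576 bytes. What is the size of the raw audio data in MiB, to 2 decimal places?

875.12 MiB

Bytes = 88,200 samples/s × 867 s × 2 bytes/sample × 6 ch = 917,632,800 bytes.
917,632,800 / 1,048,576 = 875.12 MiB.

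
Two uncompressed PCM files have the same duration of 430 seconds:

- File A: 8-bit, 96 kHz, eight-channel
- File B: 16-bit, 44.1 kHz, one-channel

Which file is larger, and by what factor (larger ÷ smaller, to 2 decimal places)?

File A: 96,000 × 1 × 8 = 768,000 bytes/s.
File B: 44,100 × 2 × 1 = 88,200 bytes/s.
File A is larger; ratio = 330,240,000 / 37,926,000 = 8.71.

File A, by a factor of 8.71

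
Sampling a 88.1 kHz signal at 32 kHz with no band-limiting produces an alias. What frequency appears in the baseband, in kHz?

Nyquist = 32,000/2 = 16,000 Hz; 88,100 Hz exceeds it.
Alias = |88,100 − 3×32,000| = |88,100 − 96,000| = 7,900 Hz = 7.9 kHz.

7.9 kHz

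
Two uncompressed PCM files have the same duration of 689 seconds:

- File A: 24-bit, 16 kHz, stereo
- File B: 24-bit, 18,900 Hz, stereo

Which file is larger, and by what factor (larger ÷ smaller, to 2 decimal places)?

File A: 16,000 × 3 × 2 = 96,000 bytes/s.
File B: 18,900 × 3 × 2 = 113,400 bytes/s.
File B is larger; ratio = 78,132,600 / 66,144,000 = 1.18.

File B, by a factor of 1.18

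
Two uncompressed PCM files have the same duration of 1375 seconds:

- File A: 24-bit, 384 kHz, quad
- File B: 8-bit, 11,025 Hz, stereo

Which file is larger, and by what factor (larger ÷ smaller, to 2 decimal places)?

File A: 384,000 × 3 × 4 = 4,608,000 bytes/s.
File B: 11,025 × 1 × 2 = 22,050 bytes/s.
File A is larger; ratio = 6,336,000,000 / 30,318,750 = 208.98.

File A, by a factor of 208.98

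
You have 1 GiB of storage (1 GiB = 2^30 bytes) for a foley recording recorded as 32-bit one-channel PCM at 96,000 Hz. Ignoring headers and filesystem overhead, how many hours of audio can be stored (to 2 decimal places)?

Uncompressed byte rate = 96,000 × 4 × 1 = 384,000 bytes/s.
Capacity = 1 × 1,073,741,824 = 1,073,741,824 bytes.
1,073,741,824 / 384,000 ≈ 2796.2 s → 0.78 hours.

0.78 hours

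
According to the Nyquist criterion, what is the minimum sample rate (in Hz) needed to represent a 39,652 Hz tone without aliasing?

79,304 Hz

Minimum sample rate = 2 × 39,652 Hz = 79,304 Hz.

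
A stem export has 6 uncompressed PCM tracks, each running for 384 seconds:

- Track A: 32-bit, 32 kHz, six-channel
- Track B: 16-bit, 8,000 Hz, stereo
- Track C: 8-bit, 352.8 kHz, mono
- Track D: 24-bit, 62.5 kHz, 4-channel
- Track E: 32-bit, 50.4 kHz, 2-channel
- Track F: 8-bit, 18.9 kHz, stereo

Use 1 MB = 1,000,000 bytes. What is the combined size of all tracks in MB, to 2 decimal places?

Track A: 32,000 × 384 × 4 × 6 = 294,912,000 bytes.
Track B: 8,000 × 384 × 2 × 2 = 12,288,000 bytes.
Track C: 352,800 × 384 × 1 × 1 = 135,475,200 bytes.
Track D: 62,500 × 384 × 3 × 4 = 288,000,000 bytes.
Track E: 50,400 × 384 × 4 × 2 = 154,828,800 bytes.
Track F: 18,900 × 384 × 1 × 2 = 14,515,200 bytes.
Total = 900,019,200 bytes = 900.02 MB.

900.02 MB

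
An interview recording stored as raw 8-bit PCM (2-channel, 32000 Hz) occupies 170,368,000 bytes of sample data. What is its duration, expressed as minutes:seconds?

44:22

Byte rate = 32,000 × 1 × 2 = 64,000 bytes/s.
Duration = 170,368,000 / 64,000 = 2,662 s.
2,662 s = 44:22.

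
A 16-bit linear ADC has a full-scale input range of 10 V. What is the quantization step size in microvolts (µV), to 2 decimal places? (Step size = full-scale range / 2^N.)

10 V / 2^16 = 10 / 65,536 V = 152.59 µV.

152.59 µV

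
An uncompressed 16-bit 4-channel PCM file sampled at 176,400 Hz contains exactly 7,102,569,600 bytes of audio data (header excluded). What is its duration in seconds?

Byte rate = 176,400 × 2 × 4 = 1,411,200 bytes/s.
Duration = 7,102,569,600 / 1,411,200 = 5,033 s.

5,033 seconds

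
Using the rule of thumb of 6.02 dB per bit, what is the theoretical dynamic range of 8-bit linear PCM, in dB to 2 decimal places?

8 × 6.02 = 48.16 dB.

48.16 dB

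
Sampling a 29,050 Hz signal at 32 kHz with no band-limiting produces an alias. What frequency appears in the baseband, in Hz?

Nyquist = 32,000/2 = 16,000 Hz; 29,050 Hz exceeds it.
Alias = |29,050 − 1×32,000| = |29,050 − 32,000| = 2,950 Hz.

2,950 Hz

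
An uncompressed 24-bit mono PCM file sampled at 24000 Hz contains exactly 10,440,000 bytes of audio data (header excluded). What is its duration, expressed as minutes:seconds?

Byte rate = 24,000 × 3 × 1 = 72,000 bytes/s.
Duration = 10,440,000 / 72,000 = 145 s.
145 s = 2:25.

2:25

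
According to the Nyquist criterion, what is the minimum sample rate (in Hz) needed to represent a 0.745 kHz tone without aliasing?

1,490 Hz

Minimum sample rate = 2 × 745 Hz = 1,490 Hz.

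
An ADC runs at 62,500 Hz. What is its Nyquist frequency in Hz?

Nyquist frequency = sample rate / 2 = 62,500 / 2 = 31,250 Hz.

31,250 Hz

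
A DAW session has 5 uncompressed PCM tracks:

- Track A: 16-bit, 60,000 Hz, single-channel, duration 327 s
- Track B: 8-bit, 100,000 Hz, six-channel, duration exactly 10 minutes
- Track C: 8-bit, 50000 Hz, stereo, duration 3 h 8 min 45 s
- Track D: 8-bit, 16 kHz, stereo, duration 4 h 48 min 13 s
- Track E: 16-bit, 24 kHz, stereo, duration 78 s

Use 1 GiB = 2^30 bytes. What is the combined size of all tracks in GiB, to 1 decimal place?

Track A: 60,000 × 327 × 2 × 1 = 39,240,000 bytes.
Track B: exactly 10 minutes = 600 s; 100,000 × 600 × 1 × 6 = 360,000,000 bytes.
Track C: 3 h 8 min 45 s = 11,325 s; 50,000 × 11,325 × 1 × 2 = 1,132,500,000 bytes.
Track D: 4 h 48 min 13 s = 17,293 s; 16,000 × 17,293 × 1 × 2 = 553,376,000 bytes.
Track E: 24,000 × 78 × 2 × 2 = 7,488,000 bytes.
Total = 2,092,604,000 bytes = 1.9 GiB.

1.9 GiB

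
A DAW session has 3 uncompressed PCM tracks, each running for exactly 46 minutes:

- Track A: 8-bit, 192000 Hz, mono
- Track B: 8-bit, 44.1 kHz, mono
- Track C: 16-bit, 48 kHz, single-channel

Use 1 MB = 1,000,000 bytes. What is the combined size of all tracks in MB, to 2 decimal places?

exactly 46 minutes = 2,760 s.
Track A: 192,000 × 2,760 × 1 × 1 = 529,920,000 bytes.
Track B: 44,100 × 2,760 × 1 × 1 = 121,716,000 bytes.
Track C: 48,000 × 2,760 × 2 × 1 = 264,960,000 bytes.
Total = 916,596,000 bytes = 916.60 MB.

916.60 MB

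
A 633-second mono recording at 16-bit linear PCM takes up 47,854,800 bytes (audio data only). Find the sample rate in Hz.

Bytes = sample_rate × seconds × bytes_per_sample × channels.
sample_rate = 47,854,800 / (633 × 2 × 1) = 47,854,800 / 1,266 = 37,800 Hz.

37,800 Hz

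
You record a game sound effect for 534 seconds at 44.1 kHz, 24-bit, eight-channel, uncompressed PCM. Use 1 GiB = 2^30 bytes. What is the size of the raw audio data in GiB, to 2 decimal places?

0.53 GiB

Bytes = 44,100 samples/s × 534 s × 3 bytes/sample × 8 ch = 565,185,600 bytes.
565,185,600 / 1,073,741,824 = 0.53 GiB.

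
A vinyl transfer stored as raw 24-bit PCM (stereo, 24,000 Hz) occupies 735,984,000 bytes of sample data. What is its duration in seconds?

Byte rate = 24,000 × 3 × 2 = 144,000 bytes/s.
Duration = 735,984,000 / 144,000 = 5,111 s.

5,111 seconds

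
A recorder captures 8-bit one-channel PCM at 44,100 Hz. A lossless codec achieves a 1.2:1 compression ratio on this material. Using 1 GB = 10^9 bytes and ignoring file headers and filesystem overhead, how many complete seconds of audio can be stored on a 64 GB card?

Uncompressed byte rate = 44,100 × 1 × 1 = 44,100 bytes/s.
After 1.2:1 compression, effective rate ≈ 36750 bytes/s.
Capacity = 64 × 1,000,000,000 = 64,000,000,000 bytes.
64,000,000,000 / effective rate ≈ 1741496.6 s → 1,741,496 seconds.

1,741,496 seconds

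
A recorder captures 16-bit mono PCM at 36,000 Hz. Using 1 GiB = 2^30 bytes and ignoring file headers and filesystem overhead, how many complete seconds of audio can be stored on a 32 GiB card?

Uncompressed byte rate = 36,000 × 2 × 1 = 72,000 bytes/s.
Capacity = 32 × 1,073,741,824 = 34,359,738,368 bytes.
34,359,738,368 / 72,000 ≈ 477218.59 s → 477,218 seconds.

477,218 seconds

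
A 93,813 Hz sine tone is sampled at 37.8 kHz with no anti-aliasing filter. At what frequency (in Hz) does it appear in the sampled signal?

18,213 Hz

Nyquist = 37,800/2 = 18,900 Hz; 93,813 Hz exceeds it.
Alias = |93,813 − 2×37,800| = |93,813 − 75,600| = 18,213 Hz.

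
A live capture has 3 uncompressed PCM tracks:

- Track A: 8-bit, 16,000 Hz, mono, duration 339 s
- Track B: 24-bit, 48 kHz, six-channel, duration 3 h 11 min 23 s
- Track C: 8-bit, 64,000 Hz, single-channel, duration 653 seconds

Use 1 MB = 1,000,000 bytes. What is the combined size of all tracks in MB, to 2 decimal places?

9968.53 MB

Track A: 16,000 × 339 × 1 × 1 = 5,424,000 bytes.
Track B: 3 h 11 min 23 s = 11,483 s; 48,000 × 11,483 × 3 × 6 = 9,921,312,000 bytes.
Track C: 64,000 × 653 × 1 × 1 = 41,792,000 bytes.
Total = 9,968,528,000 bytes = 9968.53 MB.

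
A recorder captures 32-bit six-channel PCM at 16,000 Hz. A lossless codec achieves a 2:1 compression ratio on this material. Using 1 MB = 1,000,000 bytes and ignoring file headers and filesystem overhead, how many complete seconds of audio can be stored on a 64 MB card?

333 seconds

Uncompressed byte rate = 16,000 × 4 × 6 = 384,000 bytes/s.
After 2:1 compression, effective rate ≈ 192000 bytes/s.
Capacity = 64 × 1,000,000 = 64,000,000 bytes.
64,000,000 / effective rate ≈ 333.33 s → 333 seconds.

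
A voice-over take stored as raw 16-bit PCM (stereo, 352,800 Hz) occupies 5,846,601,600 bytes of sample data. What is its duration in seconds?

4,143 seconds

Byte rate = 352,800 × 2 × 2 = 1,411,200 bytes/s.
Duration = 5,846,601,600 / 1,411,200 = 4,143 s.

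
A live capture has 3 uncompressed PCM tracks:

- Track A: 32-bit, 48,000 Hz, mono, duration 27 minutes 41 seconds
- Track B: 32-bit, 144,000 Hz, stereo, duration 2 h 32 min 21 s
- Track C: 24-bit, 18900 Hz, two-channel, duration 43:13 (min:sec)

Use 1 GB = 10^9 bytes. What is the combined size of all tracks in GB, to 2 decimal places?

11.14 GB

Track A: 27 minutes 41 seconds = 1,661 s; 48,000 × 1,661 × 4 × 1 = 318,912,000 bytes.
Track B: 2 h 32 min 21 s = 9,141 s; 144,000 × 9,141 × 4 × 2 = 10,530,432,000 bytes.
Track C: 43:13 (min:sec) = 2,593 s; 18,900 × 2,593 × 3 × 2 = 294,046,200 bytes.
Total = 11,143,390,200 bytes = 11.14 GB.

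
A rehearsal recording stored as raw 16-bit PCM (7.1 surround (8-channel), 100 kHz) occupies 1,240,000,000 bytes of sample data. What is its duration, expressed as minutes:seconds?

Byte rate = 100,000 × 2 × 8 = 1,600,000 bytes/s.
Duration = 1,240,000,000 / 1,600,000 = 775 s.
775 s = 12:55.

12:55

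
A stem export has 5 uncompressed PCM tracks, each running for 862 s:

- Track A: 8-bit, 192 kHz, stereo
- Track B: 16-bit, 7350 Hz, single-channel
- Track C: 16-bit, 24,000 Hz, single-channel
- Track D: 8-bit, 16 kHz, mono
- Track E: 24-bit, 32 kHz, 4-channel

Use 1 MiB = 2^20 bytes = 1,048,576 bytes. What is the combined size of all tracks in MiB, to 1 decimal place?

Track A: 192,000 × 862 × 1 × 2 = 331,008,000 bytes.
Track B: 7,350 × 862 × 2 × 1 = 12,671,400 bytes.
Track C: 24,000 × 862 × 2 × 1 = 41,376,000 bytes.
Track D: 16,000 × 862 × 1 × 1 = 13,792,000 bytes.
Track E: 32,000 × 862 × 3 × 4 = 331,008,000 bytes.
Total = 729,855,400 bytes = 696.0 MiB.

696.0 MiB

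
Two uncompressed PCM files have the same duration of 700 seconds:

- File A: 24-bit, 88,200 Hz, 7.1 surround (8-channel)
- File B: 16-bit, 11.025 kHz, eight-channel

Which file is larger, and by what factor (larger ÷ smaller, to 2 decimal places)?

File A: 88,200 × 3 × 8 = 2,116,800 bytes/s.
File B: 11,025 × 2 × 8 = 176,400 bytes/s.
File A is larger; ratio = 1,481,760,000 / 123,480,000 = 12.00.

File A, by a factor of 12.00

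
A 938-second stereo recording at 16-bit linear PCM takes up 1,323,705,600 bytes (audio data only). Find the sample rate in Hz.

Bytes = sample_rate × seconds × bytes_per_sample × channels.
sample_rate = 1,323,705,600 / (938 × 2 × 2) = 1,323,705,600 / 3,752 = 352,800 Hz.

352,800 Hz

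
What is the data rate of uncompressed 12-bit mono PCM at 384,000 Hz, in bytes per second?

576,000 bytes/s

Bit rate = 384,000 × 12 × 1 = 4,608,000 bits/s.
4,608,000 / 8 = 576,000 bytes/s.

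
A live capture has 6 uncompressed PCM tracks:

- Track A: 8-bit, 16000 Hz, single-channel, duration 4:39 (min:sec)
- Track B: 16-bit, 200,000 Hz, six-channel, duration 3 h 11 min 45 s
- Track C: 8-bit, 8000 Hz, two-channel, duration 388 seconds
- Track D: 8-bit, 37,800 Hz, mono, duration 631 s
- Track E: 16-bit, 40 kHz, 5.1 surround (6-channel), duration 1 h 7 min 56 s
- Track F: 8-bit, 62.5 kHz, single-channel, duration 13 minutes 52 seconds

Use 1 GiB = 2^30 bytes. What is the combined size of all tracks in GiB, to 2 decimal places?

27.62 GiB

Track A: 4:39 (min:sec) = 279 s; 16,000 × 279 × 1 × 1 = 4,464,000 bytes.
Track B: 3 h 11 min 45 s = 11,505 s; 200,000 × 11,505 × 2 × 6 = 27,612,000,000 bytes.
Track C: 8,000 × 388 × 1 × 2 = 6,208,000 bytes.
Track D: 37,800 × 631 × 1 × 1 = 23,851,800 bytes.
Track E: 1 h 7 min 56 s = 4,076 s; 40,000 × 4,076 × 2 × 6 = 1,956,480,000 bytes.
Track F: 13 minutes 52 seconds = 832 s; 62,500 × 832 × 1 × 1 = 52,000,000 bytes.
Total = 29,655,003,800 bytes = 27.62 GiB.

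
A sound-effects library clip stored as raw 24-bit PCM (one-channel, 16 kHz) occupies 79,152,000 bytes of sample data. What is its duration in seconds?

Byte rate = 16,000 × 3 × 1 = 48,000 bytes/s.
Duration = 79,152,000 / 48,000 = 1,649 s.

1,649 seconds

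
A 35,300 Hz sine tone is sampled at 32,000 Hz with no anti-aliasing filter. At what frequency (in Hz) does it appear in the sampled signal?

3,300 Hz

Nyquist = 32,000/2 = 16,000 Hz; 35,300 Hz exceeds it.
Alias = |35,300 − 1×32,000| = |35,300 − 32,000| = 3,300 Hz.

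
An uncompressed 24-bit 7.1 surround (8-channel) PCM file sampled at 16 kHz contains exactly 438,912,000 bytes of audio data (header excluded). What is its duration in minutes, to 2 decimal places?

19.05 minutes

Byte rate = 16,000 × 3 × 8 = 384,000 bytes/s.
Duration = 438,912,000 / 384,000 = 1,143 s.
1,143 s / 60 = 19.05 minutes.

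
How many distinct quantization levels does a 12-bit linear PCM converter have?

4,096 levels

2^12 = 4,096.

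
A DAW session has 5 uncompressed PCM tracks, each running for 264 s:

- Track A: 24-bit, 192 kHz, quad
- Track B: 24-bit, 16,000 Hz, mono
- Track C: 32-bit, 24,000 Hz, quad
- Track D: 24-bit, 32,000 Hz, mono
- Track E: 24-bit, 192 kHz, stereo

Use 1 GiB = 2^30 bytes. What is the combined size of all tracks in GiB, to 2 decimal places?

0.98 GiB

Track A: 192,000 × 264 × 3 × 4 = 608,256,000 bytes.
Track B: 16,000 × 264 × 3 × 1 = 12,672,000 bytes.
Track C: 24,000 × 264 × 4 × 4 = 101,376,000 bytes.
Track D: 32,000 × 264 × 3 × 1 = 25,344,000 bytes.
Track E: 192,000 × 264 × 3 × 2 = 304,128,000 bytes.
Total = 1,051,776,000 bytes = 0.98 GiB.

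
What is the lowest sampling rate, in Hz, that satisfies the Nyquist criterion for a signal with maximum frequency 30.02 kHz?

60,040 Hz

Minimum sample rate = 2 × 30,020 Hz = 60,040 Hz.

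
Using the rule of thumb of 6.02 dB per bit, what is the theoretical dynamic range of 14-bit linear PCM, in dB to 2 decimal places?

84.28 dB

14 × 6.02 = 84.28 dB.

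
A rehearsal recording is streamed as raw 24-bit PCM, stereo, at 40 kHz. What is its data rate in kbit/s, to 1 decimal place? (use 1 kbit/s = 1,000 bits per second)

1920.0 kbit/s

Bit rate = 40,000 × 24 × 2 = 1,920,000 bits/s.
= 1920.0 kbit/s.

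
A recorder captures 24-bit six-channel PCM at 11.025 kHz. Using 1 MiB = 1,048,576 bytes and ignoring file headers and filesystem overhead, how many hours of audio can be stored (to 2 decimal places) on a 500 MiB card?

0.73 hours

Uncompressed byte rate = 11,025 × 3 × 6 = 198,450 bytes/s.
Capacity = 500 × 1,048,576 = 524,288,000 bytes.
524,288,000 / 198,450 ≈ 2641.91 s → 0.73 hours.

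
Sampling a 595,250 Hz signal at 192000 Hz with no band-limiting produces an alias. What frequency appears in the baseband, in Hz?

Nyquist = 192,000/2 = 96,000 Hz; 595,250 Hz exceeds it.
Alias = |595,250 − 3×192,000| = |595,250 − 576,000| = 19,250 Hz.

19,250 Hz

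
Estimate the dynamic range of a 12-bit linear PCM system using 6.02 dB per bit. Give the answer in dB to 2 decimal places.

12 × 6.02 = 72.24 dB.

72.24 dB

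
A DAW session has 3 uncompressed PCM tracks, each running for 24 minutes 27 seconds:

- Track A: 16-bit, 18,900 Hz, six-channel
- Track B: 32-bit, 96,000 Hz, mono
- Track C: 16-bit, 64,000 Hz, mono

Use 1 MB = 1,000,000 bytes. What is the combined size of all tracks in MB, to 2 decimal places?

1083.82 MB

24 minutes 27 seconds = 1,467 s.
Track A: 18,900 × 1,467 × 2 × 6 = 332,715,600 bytes.
Track B: 96,000 × 1,467 × 4 × 1 = 563,328,000 bytes.
Track C: 64,000 × 1,467 × 2 × 1 = 187,776,000 bytes.
Total = 1,083,819,600 bytes = 1083.82 MB.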